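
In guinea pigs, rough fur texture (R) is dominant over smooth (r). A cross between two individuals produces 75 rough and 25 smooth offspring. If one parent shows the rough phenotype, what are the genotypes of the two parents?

Observed offspring: 75 rough, 25 smooth
The observed ratio simplifies to 3:1. Smooth (rr) offspring appear, so each parent must contribute one r allele. The parent stated to show rough carries R, so it is Rr. The other parent is then either Rr or rr: Rr × rr would give a 1:1 split, whereas Rr × Rr gives 3:1 — matching the data. So both parents are heterozygous (Rr × Rr).
Parent genotypes: Rr × Rr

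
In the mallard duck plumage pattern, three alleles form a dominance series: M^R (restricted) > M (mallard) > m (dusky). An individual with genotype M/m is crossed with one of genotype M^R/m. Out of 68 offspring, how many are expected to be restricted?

Cross: M/m × M^R/m
Allele dominance: M^R > M > m
Offspring genotypes: 1 M^R/M, 1 M/m, 1 M^R/m, 1 m/m
Phenotype counts: 2 restricted, 1 mallard, 1 dusky
restricted: 2 out of 4 → fraction 1/2
Expected count = 1/2 × 68 = 34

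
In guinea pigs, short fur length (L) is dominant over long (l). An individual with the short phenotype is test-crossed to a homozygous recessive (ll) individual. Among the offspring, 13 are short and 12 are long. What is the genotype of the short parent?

Test cross: ? × ll
Offspring: 13 short, 12 long — approximately 1:1.
A 1:1 ratio in a test cross indicates the unknown parent is heterozygous (Ll).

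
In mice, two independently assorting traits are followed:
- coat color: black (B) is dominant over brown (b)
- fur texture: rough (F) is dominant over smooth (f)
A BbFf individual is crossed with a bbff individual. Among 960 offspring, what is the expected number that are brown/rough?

Dihybrid cross BbFf × bbff — consider each gene separately:
coat color: Bb × bb → 2 Bb, 2 bb → 2 B_ : 2 bb (out of 4)
fur texture: Ff × ff → 2 Ff, 2 ff → 2 F_ : 2 ff (out of 4)
Combine (counts out of 4 × 4 = 16): black/rough (B_F_) = 2×2 = 4; black/smooth (B_ff) = 2×2 = 4; brown/rough (bbF_) = 2×2 = 4; brown/smooth (bbff) = 2×2 = 4
Phenotype counts (out of 16): 4 black/rough, 4 black/smooth, 4 brown/rough, 4 brown/smooth
brown/rough: 4 out of 16 → fraction 1/4
Expected count = 1/4 × 960 = 240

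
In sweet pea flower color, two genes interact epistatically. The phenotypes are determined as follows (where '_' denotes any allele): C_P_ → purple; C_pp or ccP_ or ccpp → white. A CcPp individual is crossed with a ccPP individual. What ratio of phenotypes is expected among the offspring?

Cross: CcPp × ccPP — consider each gene separately:
C gene: Cc × cc → 2 Cc, 2 cc → 2 C_ : 2 cc (out of 4)
P gene: Pp × PP → 2 PP, 2 Pp → 4 P_ (out of 4)
Genotype classes (out of 4 × 4 = 16): C_P_ = 2×4 = 8; ccP_ = 2×4 = 8
Apply the phenotype rules: C_P_ (8) → purple; ccP_ (8) → white
Phenotype counts (out of 16): 8 purple, 8 white
Ratio: 1 purple : 1 white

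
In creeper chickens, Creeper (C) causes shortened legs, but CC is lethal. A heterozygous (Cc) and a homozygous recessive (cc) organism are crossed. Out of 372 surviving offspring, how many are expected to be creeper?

Cross: Cc × cc
Punnett square offspring (before lethality): 2 Cc, 2 cc
No CC offspring are produced in this cross.
creeper: 2 out of 4 → fraction 1/2
Expected count = 1/2 × 372 = 186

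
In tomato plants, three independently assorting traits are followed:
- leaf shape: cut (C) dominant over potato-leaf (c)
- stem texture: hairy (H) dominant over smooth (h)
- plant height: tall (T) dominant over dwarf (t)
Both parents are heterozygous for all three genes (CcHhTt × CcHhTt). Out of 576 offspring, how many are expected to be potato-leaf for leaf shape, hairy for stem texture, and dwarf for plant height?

Trihybrid cross: CcHhTt × CcHhTt
Each trait segregates independently with a 3:1 phenotypic ratio, so each gene contributes 3/4 (dominant) or 1/4 (recessive).
Target: potato-leaf (leaf shape), hairy (stem texture), dwarf (plant height)
Probability = product of independent per-trait probabilities
= 1/4 × 3/4 × 1/4 = 3/64
Expected count = 3/64 × 576 = 27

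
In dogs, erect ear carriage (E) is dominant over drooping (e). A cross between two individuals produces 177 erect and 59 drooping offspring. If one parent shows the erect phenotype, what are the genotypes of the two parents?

Observed offspring: 177 erect, 59 drooping
The observed ratio simplifies to 3:1. Drooping (ee) offspring appear, so each parent must contribute one e allele. The parent stated to show erect carries E, so it is Ee. The other parent is then either Ee or ee: Ee × ee would give a 1:1 split, whereas Ee × Ee gives 3:1 — matching the data. So both parents are heterozygous (Ee × Ee).
Parent genotypes: Ee × Ee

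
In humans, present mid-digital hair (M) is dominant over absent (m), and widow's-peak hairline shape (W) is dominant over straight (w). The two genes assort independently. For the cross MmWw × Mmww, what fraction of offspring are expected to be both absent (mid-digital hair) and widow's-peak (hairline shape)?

Dihybrid cross MmWw × Mmww — consider each gene separately:
mid-digital hair: Mm × Mm → 1 MM, 2 Mm, 1 mm → 3 M_ : 1 mm (out of 4)
hairline shape: Ww × ww → 2 Ww, 2 ww → 2 W_ : 2 ww (out of 4)
Looking for: absent (mm) and widow's-peak (W_)
P(absent) = 1/4, P(widow's-peak) = 2/4
P(both) = 1/4 × 2/4 = 2/16 = 1/8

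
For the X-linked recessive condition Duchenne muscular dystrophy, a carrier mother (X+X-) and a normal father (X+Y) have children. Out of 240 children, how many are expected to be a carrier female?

Cross: X+X- × X+Y
Offspring: 1 X+X+, 1 X+Y, 1 X+X-, 1 X-Y
Probability of a carrier female: 1/4
Expected count = 1/4 × 240 = 60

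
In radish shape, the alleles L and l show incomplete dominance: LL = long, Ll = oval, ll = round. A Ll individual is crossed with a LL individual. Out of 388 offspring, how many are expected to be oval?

Punnett square for Ll × LL:
Offspring genotypes: 2 LL, 2 Ll
Phenotype counts: 2 long, 2 oval
oval: 2 out of 4 → fraction 1/2
Expected count = 1/2 × 388 = 194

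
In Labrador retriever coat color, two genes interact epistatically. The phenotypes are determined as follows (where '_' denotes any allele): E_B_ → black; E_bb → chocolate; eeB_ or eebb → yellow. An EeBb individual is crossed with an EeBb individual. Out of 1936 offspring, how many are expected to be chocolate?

Cross: EeBb × EeBb — consider each gene separately:
E gene: Ee × Ee → 1 EE, 2 Ee, 1 ee → 3 E_ : 1 ee (out of 4)
B gene: Bb × Bb → 1 BB, 2 Bb, 1 bb → 3 B_ : 1 bb (out of 4)
Genotype classes (out of 4 × 4 = 16): E_B_ = 3×3 = 9; E_bb = 3×1 = 3; eeB_ = 1×3 = 3; eebb = 1×1 = 1
Apply the phenotype rules: E_B_ (9) → black; E_bb (3) → chocolate; eeB_ (3) + eebb (1) → yellow
Phenotype counts (out of 16): 9 black, 3 chocolate, 4 yellow
chocolate: 3 out of 16 → fraction 3/16
Expected count = 3/16 × 1936 = 363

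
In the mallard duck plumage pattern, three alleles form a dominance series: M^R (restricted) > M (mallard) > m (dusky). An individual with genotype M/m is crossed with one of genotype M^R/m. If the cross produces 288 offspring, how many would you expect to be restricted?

Cross: M/m × M^R/m
Allele dominance: M^R > M > m
Offspring genotypes: 1 M^R/M, 1 M/m, 1 M^R/m, 1 m/m
Phenotype counts: 2 restricted, 1 mallard, 1 dusky
restricted: 2 out of 4 → fraction 1/2
Expected count = 1/2 × 288 = 144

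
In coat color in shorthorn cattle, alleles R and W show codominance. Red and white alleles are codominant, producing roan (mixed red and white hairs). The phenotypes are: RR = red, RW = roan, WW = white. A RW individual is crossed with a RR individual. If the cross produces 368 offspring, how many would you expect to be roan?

Punnett square for RW × RR:
Offspring genotypes: 2 RR, 2 RW
Phenotype counts: 2 red, 2 roan
roan: 2 out of 4 → fraction 1/2
Expected count = 1/2 × 368 = 184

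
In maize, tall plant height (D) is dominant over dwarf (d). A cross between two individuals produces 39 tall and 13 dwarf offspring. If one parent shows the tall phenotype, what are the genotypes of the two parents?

Observed offspring: 39 tall, 13 dwarf
The observed ratio simplifies to 3:1. Dwarf (dd) offspring appear, so each parent must contribute one d allele. The parent stated to show tall carries D, so it is Dd. The other parent is then either Dd or dd: Dd × dd would give a 1:1 split, whereas Dd × Dd gives 3:1 — matching the data. So both parents are heterozygous (Dd × Dd).
Parent genotypes: Dd × Dd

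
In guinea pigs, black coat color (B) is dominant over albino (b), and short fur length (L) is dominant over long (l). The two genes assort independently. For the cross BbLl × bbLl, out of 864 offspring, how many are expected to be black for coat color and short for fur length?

Dihybrid cross BbLl × bbLl — consider each gene separately:
coat color: Bb × bb → 2 Bb, 2 bb → 2 B_ : 2 bb (out of 4)
fur length: Ll × Ll → 1 LL, 2 Ll, 1 ll → 3 L_ : 1 ll (out of 4)
Looking for: black (B_) and short (L_)
P(black) = 2/4, P(short) = 3/4
P(both) = 2/4 × 3/4 = 6/16 = 3/8
Expected count = 3/8 × 864 = 324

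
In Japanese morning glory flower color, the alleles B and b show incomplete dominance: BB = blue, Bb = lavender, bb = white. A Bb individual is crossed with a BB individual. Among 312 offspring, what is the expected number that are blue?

Punnett square for Bb × BB:
Offspring genotypes: 2 BB, 2 Bb
Phenotype counts: 2 blue, 2 lavender
blue: 2 out of 4 → fraction 1/2
Expected count = 1/2 × 312 = 156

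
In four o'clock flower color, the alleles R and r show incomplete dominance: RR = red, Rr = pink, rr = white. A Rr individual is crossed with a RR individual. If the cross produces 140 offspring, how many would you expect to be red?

Punnett square for Rr × RR:
Offspring genotypes: 2 RR, 2 Rr
Phenotype counts: 2 red, 2 pink
red: 2 out of 4 → fraction 1/2
Expected count = 1/2 × 140 = 70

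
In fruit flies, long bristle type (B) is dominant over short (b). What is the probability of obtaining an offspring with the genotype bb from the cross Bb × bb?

Punnett square for Bb × bb:
Offspring genotypes: 2 Bb, 2 bb
Total offspring: 4
Count with target: 2
Probability: 2/4 = 1/2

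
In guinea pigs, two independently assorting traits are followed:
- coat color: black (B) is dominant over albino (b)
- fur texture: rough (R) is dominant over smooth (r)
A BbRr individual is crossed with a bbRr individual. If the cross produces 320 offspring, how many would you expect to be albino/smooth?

Dihybrid cross BbRr × bbRr — consider each gene separately:
coat color: Bb × bb → 2 Bb, 2 bb → 2 B_ : 2 bb (out of 4)
fur texture: Rr × Rr → 1 RR, 2 Rr, 1 rr → 3 R_ : 1 rr (out of 4)
Combine (counts out of 4 × 4 = 16): black/rough (B_R_) = 2×3 = 6; black/smooth (B_rr) = 2×1 = 2; albino/rough (bbR_) = 2×3 = 6; albino/smooth (bbrr) = 2×1 = 2
Phenotype counts (out of 16): 6 black/rough, 2 black/smooth, 6 albino/rough, 2 albino/smooth
albino/smooth: 2 out of 16 → fraction 1/8
Expected count = 1/8 × 320 = 40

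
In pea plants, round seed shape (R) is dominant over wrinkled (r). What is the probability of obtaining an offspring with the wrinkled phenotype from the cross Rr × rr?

Punnett square for Rr × rr:
Offspring genotypes: 2 Rr, 2 rr
Total offspring: 4
Count with target: 2
Probability: 2/4 = 1/2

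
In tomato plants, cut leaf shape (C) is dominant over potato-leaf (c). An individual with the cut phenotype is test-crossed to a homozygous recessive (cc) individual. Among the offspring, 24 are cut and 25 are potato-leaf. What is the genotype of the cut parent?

Test cross: ? × cc
Offspring: 24 cut, 25 potato-leaf — approximately 1:1.
A 1:1 ratio in a test cross indicates the unknown parent is heterozygous (Cc).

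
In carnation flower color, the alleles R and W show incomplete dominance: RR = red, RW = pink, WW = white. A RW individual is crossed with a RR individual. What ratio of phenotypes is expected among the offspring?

Punnett square for RW × RR:
Offspring genotypes: 2 RR, 2 RW
Phenotype counts: 2 red, 2 pink
Ratio: 1 red : 1 pink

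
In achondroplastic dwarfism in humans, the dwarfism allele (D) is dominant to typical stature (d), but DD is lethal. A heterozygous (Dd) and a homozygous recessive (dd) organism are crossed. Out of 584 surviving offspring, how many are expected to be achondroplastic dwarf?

Cross: Dd × dd
Punnett square offspring (before lethality): 2 Dd, 2 dd
No DD offspring are produced in this cross.
achondroplastic dwarf: 2 out of 4 → fraction 1/2
Expected count = 1/2 × 584 = 292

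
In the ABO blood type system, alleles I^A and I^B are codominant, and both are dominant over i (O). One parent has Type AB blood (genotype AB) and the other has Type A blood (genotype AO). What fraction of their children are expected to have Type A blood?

Cross: AB × AO
Possible offspring genotypes: 1 AA, 1 AO, 1 AB, 1 BO
Blood type counts: 2 Type A, 1 Type AB, 1 Type B
Probability of Type A: 2/4 = 1/2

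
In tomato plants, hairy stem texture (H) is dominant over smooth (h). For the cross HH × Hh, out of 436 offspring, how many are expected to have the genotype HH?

Punnett square for HH × Hh:
Offspring genotypes: 2 HH, 2 Hh
Total offspring: 4
Count with target: 2
Probability: 2/4 = 1/2
Expected count = 1/2 × 436 = 218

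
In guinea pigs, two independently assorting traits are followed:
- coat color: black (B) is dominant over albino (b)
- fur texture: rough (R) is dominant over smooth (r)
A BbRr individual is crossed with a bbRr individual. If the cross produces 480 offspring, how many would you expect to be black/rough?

Dihybrid cross BbRr × bbRr — consider each gene separately:
coat color: Bb × bb → 2 Bb, 2 bb → 2 B_ : 2 bb (out of 4)
fur texture: Rr × Rr → 1 RR, 2 Rr, 1 rr → 3 R_ : 1 rr (out of 4)
Combine (counts out of 4 × 4 = 16): black/rough (B_R_) = 2×3 = 6; black/smooth (B_rr) = 2×1 = 2; albino/rough (bbR_) = 2×3 = 6; albino/smooth (bbrr) = 2×1 = 2
Phenotype counts (out of 16): 6 black/rough, 2 black/smooth, 6 albino/rough, 2 albino/smooth
black/rough: 6 out of 16 → fraction 3/8
Expected count = 3/8 × 480 = 180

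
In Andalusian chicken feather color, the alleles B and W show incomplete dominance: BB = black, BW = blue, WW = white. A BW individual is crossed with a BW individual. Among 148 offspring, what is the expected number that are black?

Punnett square for BW × BW:
Offspring genotypes: 1 BB, 2 BW, 1 WW
Phenotype counts: 1 black, 2 blue, 1 white
black: 1 out of 4 → fraction 1/4
Expected count = 1/4 × 148 = 37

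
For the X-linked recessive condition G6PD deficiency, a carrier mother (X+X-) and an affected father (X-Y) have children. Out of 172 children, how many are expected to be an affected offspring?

Cross: X+X- × X-Y
Offspring: 1 X+X-, 1 X+Y, 1 X-X-, 1 X-Y
Probability of an affected offspring: 2/4 = 1/2
Expected count = 1/2 × 172 = 86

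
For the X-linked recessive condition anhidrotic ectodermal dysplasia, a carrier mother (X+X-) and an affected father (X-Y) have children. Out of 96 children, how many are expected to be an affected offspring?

Cross: X+X- × X-Y
Offspring: 1 X+X-, 1 X+Y, 1 X-X-, 1 X-Y
Probability of an affected offspring: 2/4 = 1/2
Expected count = 1/2 × 96 = 48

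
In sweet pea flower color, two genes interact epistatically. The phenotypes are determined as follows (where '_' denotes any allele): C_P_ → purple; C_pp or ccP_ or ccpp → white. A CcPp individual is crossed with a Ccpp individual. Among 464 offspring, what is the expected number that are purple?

Cross: CcPp × Ccpp — consider each gene separately:
C gene: Cc × Cc → 1 CC, 2 Cc, 1 cc → 3 C_ : 1 cc (out of 4)
P gene: Pp × pp → 2 Pp, 2 pp → 2 P_ : 2 pp (out of 4)
Genotype classes (out of 4 × 4 = 16): C_P_ = 3×2 = 6; C_pp = 3×2 = 6; ccP_ = 1×2 = 2; ccpp = 1×2 = 2
Apply the phenotype rules: C_P_ (6) → purple; C_pp (6) + ccP_ (2) + ccpp (2) → white
Phenotype counts (out of 16): 6 purple, 10 white
purple: 6 out of 16 → fraction 3/8
Expected count = 3/8 × 464 = 174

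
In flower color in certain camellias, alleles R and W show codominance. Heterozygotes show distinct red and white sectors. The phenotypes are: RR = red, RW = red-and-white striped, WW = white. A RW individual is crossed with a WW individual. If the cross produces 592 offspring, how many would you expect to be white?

Punnett square for RW × WW:
Offspring genotypes: 2 RW, 2 WW
Phenotype counts: 2 red-and-white striped, 2 white
white: 2 out of 4 → fraction 1/2
Expected count = 1/2 × 592 = 296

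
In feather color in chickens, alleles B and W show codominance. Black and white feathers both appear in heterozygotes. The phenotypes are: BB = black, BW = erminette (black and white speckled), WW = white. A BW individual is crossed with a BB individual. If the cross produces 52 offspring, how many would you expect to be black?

Punnett square for BW × BB:
Offspring genotypes: 2 BB, 2 BW
Phenotype counts: 2 black, 2 erminette (black and white speckled)
black: 2 out of 4 → fraction 1/2
Expected count = 1/2 × 52 = 26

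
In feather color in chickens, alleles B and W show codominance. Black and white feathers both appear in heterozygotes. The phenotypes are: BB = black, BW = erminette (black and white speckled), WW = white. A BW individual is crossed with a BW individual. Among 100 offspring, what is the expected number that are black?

Punnett square for BW × BW:
Offspring genotypes: 1 BB, 2 BW, 1 WW
Phenotype counts: 1 black, 2 erminette (black and white speckled), 1 white
black: 1 out of 4 → fraction 1/4
Expected count = 1/4 × 100 = 25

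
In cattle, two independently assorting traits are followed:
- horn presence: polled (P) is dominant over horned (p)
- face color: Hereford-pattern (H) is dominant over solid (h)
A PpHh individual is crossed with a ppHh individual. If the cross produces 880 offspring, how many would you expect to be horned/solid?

Dihybrid cross PpHh × ppHh — consider each gene separately:
horn presence: Pp × pp → 2 Pp, 2 pp → 2 P_ : 2 pp (out of 4)
face color: Hh × Hh → 1 HH, 2 Hh, 1 hh → 3 H_ : 1 hh (out of 4)
Combine (counts out of 4 × 4 = 16): polled/Hereford-pattern (P_H_) = 2×3 = 6; polled/solid (P_hh) = 2×1 = 2; horned/Hereford-pattern (ppH_) = 2×3 = 6; horned/solid (pphh) = 2×1 = 2
Phenotype counts (out of 16): 6 polled/Hereford-pattern, 2 polled/solid, 6 horned/Hereford-pattern, 2 horned/solid
horned/solid: 2 out of 16 → fraction 1/8
Expected count = 1/8 × 880 = 110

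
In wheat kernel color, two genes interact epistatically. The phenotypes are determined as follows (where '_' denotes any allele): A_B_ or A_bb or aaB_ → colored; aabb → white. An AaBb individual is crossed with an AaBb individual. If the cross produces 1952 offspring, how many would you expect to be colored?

Cross: AaBb × AaBb — consider each gene separately:
A gene: Aa × Aa → 1 AA, 2 Aa, 1 aa → 3 A_ : 1 aa (out of 4)
B gene: Bb × Bb → 1 BB, 2 Bb, 1 bb → 3 B_ : 1 bb (out of 4)
Genotype classes (out of 4 × 4 = 16): A_B_ = 3×3 = 9; A_bb = 3×1 = 3; aaB_ = 1×3 = 3; aabb = 1×1 = 1
Apply the phenotype rules: A_B_ (9) + A_bb (3) + aaB_ (3) → colored; aabb (1) → white
Phenotype counts (out of 16): 15 colored, 1 white
colored: 15 out of 16 → fraction 15/16
Expected count = 15/16 × 1952 = 1830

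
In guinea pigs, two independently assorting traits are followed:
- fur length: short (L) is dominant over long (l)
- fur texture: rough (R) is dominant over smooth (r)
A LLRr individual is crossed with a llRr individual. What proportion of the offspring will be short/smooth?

Dihybrid cross LLRr × llRr — consider each gene separately:
fur length: LL × ll → 4 Ll → 4 L_ (out of 4)
fur texture: Rr × Rr → 1 RR, 2 Rr, 1 rr → 3 R_ : 1 rr (out of 4)
Combine (counts out of 4 × 4 = 16): short/rough (L_R_) = 4×3 = 12; short/smooth (L_rr) = 4×1 = 4
Phenotype counts (out of 16): 12 short/rough, 4 short/smooth
short/smooth: 4 out of 16
Probability: 4/16 = 1/4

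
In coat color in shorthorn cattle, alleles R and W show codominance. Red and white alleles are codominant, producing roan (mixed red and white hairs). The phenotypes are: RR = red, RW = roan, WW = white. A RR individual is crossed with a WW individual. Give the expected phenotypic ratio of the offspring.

Punnett square for RR × WW:
Offspring genotypes: 4 RW
Phenotype counts: 4 roan
Ratio: all roan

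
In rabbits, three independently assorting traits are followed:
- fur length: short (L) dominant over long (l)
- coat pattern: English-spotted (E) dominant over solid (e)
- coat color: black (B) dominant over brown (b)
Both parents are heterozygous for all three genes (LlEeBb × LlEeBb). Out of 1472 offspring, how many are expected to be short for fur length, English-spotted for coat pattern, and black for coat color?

Trihybrid cross: LlEeBb × LlEeBb
Each trait segregates independently with a 3:1 phenotypic ratio, so each gene contributes 3/4 (dominant) or 1/4 (recessive).
Target: short (fur length), English-spotted (coat pattern), black (coat color)
Probability = product of independent per-trait probabilities
= 3/4 × 3/4 × 3/4 = 27/64
Expected count = 27/64 × 1472 = 621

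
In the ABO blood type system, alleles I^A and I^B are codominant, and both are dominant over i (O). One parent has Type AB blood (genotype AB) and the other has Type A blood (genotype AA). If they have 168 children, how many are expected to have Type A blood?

Cross: AB × AA
Possible offspring genotypes: 2 AA, 2 AB
Blood type counts: 2 Type A, 2 Type AB
Probability of Type A: 2/4 = 1/2
Expected count = 1/2 × 168 = 84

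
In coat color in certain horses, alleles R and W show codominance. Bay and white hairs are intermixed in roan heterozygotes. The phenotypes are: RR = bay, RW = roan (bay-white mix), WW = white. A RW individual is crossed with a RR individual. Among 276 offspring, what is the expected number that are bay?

Punnett square for RW × RR:
Offspring genotypes: 2 RR, 2 RW
Phenotype counts: 2 bay, 2 roan (bay-white mix)
bay: 2 out of 4 → fraction 1/2
Expected count = 1/2 × 276 = 138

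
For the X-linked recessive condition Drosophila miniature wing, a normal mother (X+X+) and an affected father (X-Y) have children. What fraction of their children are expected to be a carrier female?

Cross: X+X+ × X-Y
Offspring: 2 X+X-, 2 X+Y
Probability of a carrier female: 2/4 = 1/2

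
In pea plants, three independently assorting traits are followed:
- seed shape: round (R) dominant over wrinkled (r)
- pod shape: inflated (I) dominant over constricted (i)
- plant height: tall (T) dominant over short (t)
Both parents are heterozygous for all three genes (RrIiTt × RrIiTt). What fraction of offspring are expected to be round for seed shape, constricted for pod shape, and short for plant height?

Trihybrid cross: RrIiTt × RrIiTt
Each trait segregates independently with a 3:1 phenotypic ratio, so each gene contributes 3/4 (dominant) or 1/4 (recessive).
Target: round (seed shape), constricted (pod shape), short (plant height)
Probability = product of independent per-trait probabilities
= 3/4 × 1/4 × 1/4 = 3/64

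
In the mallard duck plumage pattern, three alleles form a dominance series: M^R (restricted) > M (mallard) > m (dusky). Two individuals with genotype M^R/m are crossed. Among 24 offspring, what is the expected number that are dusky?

Cross: M^R/m × M^R/m
Allele dominance: M^R > M > m
Offspring genotypes: 1 M^R/M^R, 2 M^R/m, 1 m/m
Phenotype counts: 3 restricted, 1 dusky
dusky: 1 out of 4 → fraction 1/4
Expected count = 1/4 × 24 = 6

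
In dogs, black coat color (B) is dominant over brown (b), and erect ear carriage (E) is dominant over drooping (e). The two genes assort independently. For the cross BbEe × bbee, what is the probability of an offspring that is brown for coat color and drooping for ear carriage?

Dihybrid cross BbEe × bbee — consider each gene separately:
coat color: Bb × bb → 2 Bb, 2 bb → 2 B_ : 2 bb (out of 4)
ear carriage: Ee × ee → 2 Ee, 2 ee → 2 E_ : 2 ee (out of 4)
Looking for: brown (bb) and drooping (ee)
P(brown) = 2/4, P(drooping) = 2/4
P(both) = 2/4 × 2/4 = 4/16 = 1/4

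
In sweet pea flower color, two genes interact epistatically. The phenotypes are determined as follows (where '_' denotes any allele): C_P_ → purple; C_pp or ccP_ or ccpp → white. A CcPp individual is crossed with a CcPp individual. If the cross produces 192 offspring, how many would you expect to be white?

Cross: CcPp × CcPp — consider each gene separately:
C gene: Cc × Cc → 1 CC, 2 Cc, 1 cc → 3 C_ : 1 cc (out of 4)
P gene: Pp × Pp → 1 PP, 2 Pp, 1 pp → 3 P_ : 1 pp (out of 4)
Genotype classes (out of 4 × 4 = 16): C_P_ = 3×3 = 9; C_pp = 3×1 = 3; ccP_ = 1×3 = 3; ccpp = 1×1 = 1
Apply the phenotype rules: C_P_ (9) → purple; C_pp (3) + ccP_ (3) + ccpp (1) → white
Phenotype counts (out of 16): 9 purple, 7 white
white: 7 out of 16 → fraction 7/16
Expected count = 7/16 × 192 = 84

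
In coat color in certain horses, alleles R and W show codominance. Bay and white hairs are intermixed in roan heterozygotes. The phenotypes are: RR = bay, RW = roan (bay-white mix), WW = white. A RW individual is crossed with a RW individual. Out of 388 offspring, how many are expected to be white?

Punnett square for RW × RW:
Offspring genotypes: 1 RR, 2 RW, 1 WW
Phenotype counts: 1 bay, 2 roan (bay-white mix), 1 white
white: 1 out of 4 → fraction 1/4
Expected count = 1/4 × 388 = 97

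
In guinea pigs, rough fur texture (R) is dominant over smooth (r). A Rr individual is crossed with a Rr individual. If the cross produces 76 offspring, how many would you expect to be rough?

Punnett square for Rr × Rr:
Offspring genotypes: 1 RR, 2 Rr, 1 rr
rough: 3, smooth: 1
rough: 3 out of 4 → fraction 3/4
Expected count = 3/4 × 76 = 57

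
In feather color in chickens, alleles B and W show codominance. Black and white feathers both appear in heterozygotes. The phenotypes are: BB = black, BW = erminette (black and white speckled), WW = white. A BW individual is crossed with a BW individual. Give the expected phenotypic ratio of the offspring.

Punnett square for BW × BW:
Offspring genotypes: 1 BB, 2 BW, 1 WW
Phenotype counts: 1 black, 2 erminette (black and white speckled), 1 white
Ratio: 1 black : 2 erminette (black and white speckled) : 1 white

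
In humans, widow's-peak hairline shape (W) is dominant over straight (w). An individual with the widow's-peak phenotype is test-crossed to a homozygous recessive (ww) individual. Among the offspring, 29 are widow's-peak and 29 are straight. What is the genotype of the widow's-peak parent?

Test cross: ? × ww
Offspring: 29 widow's-peak, 29 straight — approximately 1:1.
A 1:1 ratio in a test cross indicates the unknown parent is heterozygous (Ww).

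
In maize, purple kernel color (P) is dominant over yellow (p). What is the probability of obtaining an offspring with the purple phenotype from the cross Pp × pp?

Punnett square for Pp × pp:
Offspring genotypes: 2 Pp, 2 pp
Total offspring: 4
Count with target: 2
Probability: 2/4 = 1/2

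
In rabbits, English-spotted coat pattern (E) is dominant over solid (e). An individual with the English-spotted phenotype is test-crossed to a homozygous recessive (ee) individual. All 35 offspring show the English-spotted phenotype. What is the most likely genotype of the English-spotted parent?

Test cross: ? × ee
All offspring are English-spotted.
If the unknown parent were heterozygous (Ee), about half of 35 offspring would be solid; none are. The unknown parent is most likely homozygous dominant (EE).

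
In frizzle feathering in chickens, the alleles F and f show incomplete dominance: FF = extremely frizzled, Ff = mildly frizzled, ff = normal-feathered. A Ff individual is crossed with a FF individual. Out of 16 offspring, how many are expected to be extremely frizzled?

Punnett square for Ff × FF:
Offspring genotypes: 2 FF, 2 Ff
Phenotype counts: 2 extremely frizzled, 2 mildly frizzled
extremely frizzled: 2 out of 4 → fraction 1/2
Expected count = 1/2 × 16 = 8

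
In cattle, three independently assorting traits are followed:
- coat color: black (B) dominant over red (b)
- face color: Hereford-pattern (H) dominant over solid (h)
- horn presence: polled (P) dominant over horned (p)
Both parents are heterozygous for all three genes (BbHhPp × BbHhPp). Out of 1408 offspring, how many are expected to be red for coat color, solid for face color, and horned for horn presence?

Trihybrid cross: BbHhPp × BbHhPp
Each trait segregates independently with a 3:1 phenotypic ratio, so each gene contributes 3/4 (dominant) or 1/4 (recessive).
Target: red (coat color), solid (face color), horned (horn presence)
Probability = product of independent per-trait probabilities
= 1/4 × 1/4 × 1/4 = 1/64
Expected count = 1/64 × 1408 = 22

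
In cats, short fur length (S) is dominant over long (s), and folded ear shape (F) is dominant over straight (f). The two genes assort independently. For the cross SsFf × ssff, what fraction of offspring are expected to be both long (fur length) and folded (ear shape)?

Dihybrid cross SsFf × ssff — consider each gene separately:
fur length: Ss × ss → 2 Ss, 2 ss → 2 S_ : 2 ss (out of 4)
ear shape: Ff × ff → 2 Ff, 2 ff → 2 F_ : 2 ff (out of 4)
Looking for: long (ss) and folded (F_)
P(long) = 2/4, P(folded) = 2/4
P(both) = 2/4 × 2/4 = 4/16 = 1/4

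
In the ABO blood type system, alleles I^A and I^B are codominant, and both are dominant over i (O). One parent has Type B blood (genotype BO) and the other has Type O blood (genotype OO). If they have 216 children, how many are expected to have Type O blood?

Cross: BO × OO
Possible offspring genotypes: 2 BO, 2 OO
Blood type counts: 2 Type B, 2 Type O
Probability of Type O: 2/4 = 1/2
Expected count = 1/2 × 216 = 108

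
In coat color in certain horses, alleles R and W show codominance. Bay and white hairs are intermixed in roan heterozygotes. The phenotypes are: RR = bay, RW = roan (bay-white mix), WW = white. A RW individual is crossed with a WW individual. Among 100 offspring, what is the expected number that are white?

Punnett square for RW × WW:
Offspring genotypes: 2 RW, 2 WW
Phenotype counts: 2 roan (bay-white mix), 2 white
white: 2 out of 4 → fraction 1/2
Expected count = 1/2 × 100 = 50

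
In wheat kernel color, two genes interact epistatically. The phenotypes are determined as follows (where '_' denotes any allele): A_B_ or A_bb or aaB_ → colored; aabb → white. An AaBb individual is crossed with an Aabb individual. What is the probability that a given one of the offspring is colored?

Cross: AaBb × Aabb — consider each gene separately:
A gene: Aa × Aa → 1 AA, 2 Aa, 1 aa → 3 A_ : 1 aa (out of 4)
B gene: Bb × bb → 2 Bb, 2 bb → 2 B_ : 2 bb (out of 4)
Genotype classes (out of 4 × 4 = 16): A_B_ = 3×2 = 6; A_bb = 3×2 = 6; aaB_ = 1×2 = 2; aabb = 1×2 = 2
Apply the phenotype rules: A_B_ (6) + A_bb (6) + aaB_ (2) → colored; aabb (2) → white
Phenotype counts (out of 16): 14 colored, 2 white
colored: 14 out of 16
Probability: 14/16 = 7/8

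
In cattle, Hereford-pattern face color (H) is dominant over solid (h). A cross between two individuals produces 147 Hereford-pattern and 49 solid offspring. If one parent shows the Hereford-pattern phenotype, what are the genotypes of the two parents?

Observed offspring: 147 Hereford-pattern, 49 solid
The observed ratio simplifies to 3:1. Solid (hh) offspring appear, so each parent must contribute one h allele. The parent stated to show Hereford-pattern carries H, so it is Hh. The other parent is then either Hh or hh: Hh × hh would give a 1:1 split, whereas Hh × Hh gives 3:1 — matching the data. So both parents are heterozygous (Hh × Hh).
Parent genotypes: Hh × Hh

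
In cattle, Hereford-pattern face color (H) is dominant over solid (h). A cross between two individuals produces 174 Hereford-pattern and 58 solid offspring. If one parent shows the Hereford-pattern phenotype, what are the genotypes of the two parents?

Observed offspring: 174 Hereford-pattern, 58 solid
The observed ratio simplifies to 3:1. Solid (hh) offspring appear, so each parent must contribute one h allele. The parent stated to show Hereford-pattern carries H, so it is Hh. The other parent is then either Hh or hh: Hh × hh would give a 1:1 split, whereas Hh × Hh gives 3:1 — matching the data. So both parents are heterozygous (Hh × Hh).
Parent genotypes: Hh × Hh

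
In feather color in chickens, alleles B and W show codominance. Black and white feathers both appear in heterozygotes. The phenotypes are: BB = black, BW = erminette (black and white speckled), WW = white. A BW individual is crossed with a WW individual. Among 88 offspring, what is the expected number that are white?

Punnett square for BW × WW:
Offspring genotypes: 2 BW, 2 WW
Phenotype counts: 2 erminette (black and white speckled), 2 white
white: 2 out of 4 → fraction 1/2
Expected count = 1/2 × 88 = 44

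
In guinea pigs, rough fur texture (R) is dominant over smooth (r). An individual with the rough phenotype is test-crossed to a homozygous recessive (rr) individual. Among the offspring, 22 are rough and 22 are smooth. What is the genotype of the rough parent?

Test cross: ? × rr
Offspring: 22 rough, 22 smooth — approximately 1:1.
A 1:1 ratio in a test cross indicates the unknown parent is heterozygous (Rr).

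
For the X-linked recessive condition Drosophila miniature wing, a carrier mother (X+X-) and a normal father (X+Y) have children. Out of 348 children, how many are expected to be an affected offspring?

Cross: X+X- × X+Y
Offspring: 1 X+X+, 1 X+Y, 1 X+X-, 1 X-Y
Probability of an affected offspring: 1/4
Expected count = 1/4 × 348 = 87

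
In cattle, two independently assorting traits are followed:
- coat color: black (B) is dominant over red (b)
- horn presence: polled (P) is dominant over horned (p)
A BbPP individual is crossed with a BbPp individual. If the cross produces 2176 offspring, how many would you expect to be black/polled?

Dihybrid cross BbPP × BbPp — consider each gene separately:
coat color: Bb × Bb → 1 BB, 2 Bb, 1 bb → 3 B_ : 1 bb (out of 4)
horn presence: PP × Pp → 2 PP, 2 Pp → 4 P_ (out of 4)
Combine (counts out of 4 × 4 = 16): black/polled (B_P_) = 3×4 = 12; red/polled (bbP_) = 1×4 = 4
Phenotype counts (out of 16): 12 black/polled, 4 red/polled
black/polled: 12 out of 16 → fraction 3/4
Expected count = 3/4 × 2176 = 1632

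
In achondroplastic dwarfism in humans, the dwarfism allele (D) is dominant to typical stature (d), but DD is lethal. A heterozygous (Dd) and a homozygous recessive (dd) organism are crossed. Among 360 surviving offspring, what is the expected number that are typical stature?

Cross: Dd × dd
Punnett square offspring (before lethality): 2 Dd, 2 dd
No DD offspring are produced in this cross.
typical stature: 2 out of 4 → fraction 1/2
Expected count = 1/2 × 360 = 180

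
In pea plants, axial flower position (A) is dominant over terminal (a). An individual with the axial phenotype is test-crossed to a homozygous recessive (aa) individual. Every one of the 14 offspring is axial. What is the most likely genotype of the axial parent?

Test cross: ? × aa
All offspring are axial.
If the unknown parent were heterozygous (Aa), about half of 14 offspring would be terminal; none are. The unknown parent is most likely homozygous dominant (AA).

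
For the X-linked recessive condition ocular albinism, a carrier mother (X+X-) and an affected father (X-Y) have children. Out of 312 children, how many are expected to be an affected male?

Cross: X+X- × X-Y
Offspring: 1 X+X-, 1 X+Y, 1 X-X-, 1 X-Y
Probability of an affected male: 1/4
Expected count = 1/4 × 312 = 78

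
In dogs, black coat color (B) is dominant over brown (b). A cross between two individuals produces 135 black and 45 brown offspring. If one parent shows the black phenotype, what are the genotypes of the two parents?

Observed offspring: 135 black, 45 brown
The observed ratio simplifies to 3:1. Brown (bb) offspring appear, so each parent must contribute one b allele. The parent stated to show black carries B, so it is Bb. The other parent is then either Bb or bb: Bb × bb would give a 1:1 split, whereas Bb × Bb gives 3:1 — matching the data. So both parents are heterozygous (Bb × Bb).
Parent genotypes: Bb × Bb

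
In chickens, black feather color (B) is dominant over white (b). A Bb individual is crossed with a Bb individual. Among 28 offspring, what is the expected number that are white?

Punnett square for Bb × Bb:
Offspring genotypes: 1 BB, 2 Bb, 1 bb
black: 3, white: 1
white: 1 out of 4 → fraction 1/4
Expected count = 1/4 × 28 = 7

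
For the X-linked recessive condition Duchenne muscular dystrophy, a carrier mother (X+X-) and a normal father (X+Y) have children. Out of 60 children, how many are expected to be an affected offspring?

Cross: X+X- × X+Y
Offspring: 1 X+X+, 1 X+Y, 1 X+X-, 1 X-Y
Probability of an affected offspring: 1/4
Expected count = 1/4 × 60 = 15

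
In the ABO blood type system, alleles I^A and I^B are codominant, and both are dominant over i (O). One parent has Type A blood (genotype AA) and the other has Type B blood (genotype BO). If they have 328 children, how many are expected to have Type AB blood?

Cross: AA × BO
Possible offspring genotypes: 2 AB, 2 AO
Blood type counts: 2 Type AB, 2 Type A
Probability of Type AB: 2/4 = 1/2
Expected count = 1/2 × 328 = 164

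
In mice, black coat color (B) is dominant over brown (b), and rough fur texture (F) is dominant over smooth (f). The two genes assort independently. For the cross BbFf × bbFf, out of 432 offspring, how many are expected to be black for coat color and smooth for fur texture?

Dihybrid cross BbFf × bbFf — consider each gene separately:
coat color: Bb × bb → 2 Bb, 2 bb → 2 B_ : 2 bb (out of 4)
fur texture: Ff × Ff → 1 FF, 2 Ff, 1 ff → 3 F_ : 1 ff (out of 4)
Looking for: black (B_) and smooth (ff)
P(black) = 2/4, P(smooth) = 1/4
P(both) = 2/4 × 1/4 = 2/16 = 1/8
Expected count = 1/8 × 432 = 54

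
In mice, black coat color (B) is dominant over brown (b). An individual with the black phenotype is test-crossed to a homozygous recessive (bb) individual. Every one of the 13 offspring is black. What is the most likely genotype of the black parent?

Test cross: ? × bb
All offspring are black.
If the unknown parent were heterozygous (Bb), about half of 13 offspring would be brown; none are. The unknown parent is most likely homozygous dominant (BB).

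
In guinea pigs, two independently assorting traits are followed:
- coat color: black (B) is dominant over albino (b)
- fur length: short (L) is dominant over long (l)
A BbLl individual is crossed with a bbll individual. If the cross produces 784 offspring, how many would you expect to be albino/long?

Dihybrid cross BbLl × bbll — consider each gene separately:
coat color: Bb × bb → 2 Bb, 2 bb → 2 B_ : 2 bb (out of 4)
fur length: Ll × ll → 2 Ll, 2 ll → 2 L_ : 2 ll (out of 4)
Combine (counts out of 4 × 4 = 16): black/short (B_L_) = 2×2 = 4; black/long (B_ll) = 2×2 = 4; albino/short (bbL_) = 2×2 = 4; albino/long (bbll) = 2×2 = 4
Phenotype counts (out of 16): 4 black/short, 4 black/long, 4 albino/short, 4 albino/long
albino/long: 4 out of 16 → fraction 1/4
Expected count = 1/4 × 784 = 196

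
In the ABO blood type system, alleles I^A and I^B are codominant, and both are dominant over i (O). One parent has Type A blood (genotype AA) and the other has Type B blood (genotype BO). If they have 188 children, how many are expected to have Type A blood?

Cross: AA × BO
Possible offspring genotypes: 2 AB, 2 AO
Blood type counts: 2 Type AB, 2 Type A
Probability of Type A: 2/4 = 1/2
Expected count = 1/2 × 188 = 94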